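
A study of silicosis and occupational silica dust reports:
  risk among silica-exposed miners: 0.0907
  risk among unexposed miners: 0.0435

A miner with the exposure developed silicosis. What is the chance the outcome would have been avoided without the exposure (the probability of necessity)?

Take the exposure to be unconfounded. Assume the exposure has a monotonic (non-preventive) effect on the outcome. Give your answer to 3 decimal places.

PN ≈ 0.520

Let p₁ = 0.0907, p₀ = 0.0435.
Under exogeneity and monotonicity, PN = (p₁ − p₀) / p₁.
PN = (0.0907 − 0.0435) / 0.0907 = 0.0472 / 0.0907 ≈ 0.5204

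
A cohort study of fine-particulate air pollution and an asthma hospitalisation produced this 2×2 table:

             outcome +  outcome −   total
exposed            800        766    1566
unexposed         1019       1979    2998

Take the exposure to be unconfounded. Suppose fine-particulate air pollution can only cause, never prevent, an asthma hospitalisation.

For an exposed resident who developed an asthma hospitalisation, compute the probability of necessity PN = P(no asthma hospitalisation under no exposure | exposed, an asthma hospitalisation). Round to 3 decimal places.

p₁ = P(outcome | exposed) = 800/1566 = 0.51086
p₀ = P(outcome | unexposed) = 1019/2998 = 0.33989
Under exogeneity and monotonicity, PN = (p₁ − p₀) / p₁.
PN = (0.51086 − 0.33989) / 0.51086 = 0.17096 / 0.51086 ≈ 0.3347

PN ≈ 0.335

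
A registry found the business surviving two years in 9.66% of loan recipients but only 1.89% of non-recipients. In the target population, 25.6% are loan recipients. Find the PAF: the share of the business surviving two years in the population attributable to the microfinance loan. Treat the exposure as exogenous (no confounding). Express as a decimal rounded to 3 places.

PAF ≈ 0.513

p₁ = 0.0966, p₀ = 0.0189.
Overall risk P(Y=1) = π·p₁ + (1−π)·p₀ = 0.256×0.0966 + 0.744×0.0189 = 0.038791.
Under exogeneity, PAF = [P(Y=1) − p₀] / P(Y=1).
PAF = (0.038791 − 0.0189) / 0.038791 ≈ 0.5128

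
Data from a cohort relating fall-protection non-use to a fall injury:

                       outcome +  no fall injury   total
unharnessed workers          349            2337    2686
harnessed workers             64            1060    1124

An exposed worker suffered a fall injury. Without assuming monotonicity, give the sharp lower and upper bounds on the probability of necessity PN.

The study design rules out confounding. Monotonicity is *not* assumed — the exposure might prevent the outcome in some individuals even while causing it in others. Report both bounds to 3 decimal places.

p₁ = P(outcome | exposed) = 349/2686 = 0.12993
p₀ = P(outcome | unexposed) = 64/1124 = 0.05694
Under exogeneity alone the bounds on PN are max{0,(p₁−p₀)/p₁} ≤ PN ≤ min{1,(1−p₀)/p₁}.
  lower = (p₁ − p₀)/p₁ = 0.072993 / 0.12993 ≈ 0.5618
  upper = min{1, (1 − p₀)/p₁} = 0.94306 / 0.12993 ≈ 7.2581 → capped at 1

0.562 ≤ PN ≤ 1.000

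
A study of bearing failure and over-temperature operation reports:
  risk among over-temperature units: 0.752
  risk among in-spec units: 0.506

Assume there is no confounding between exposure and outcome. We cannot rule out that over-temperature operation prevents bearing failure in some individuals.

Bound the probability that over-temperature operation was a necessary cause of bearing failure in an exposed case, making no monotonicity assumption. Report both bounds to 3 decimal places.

0.327 ≤ PN ≤ 0.657

Let p₁ = 0.752, p₀ = 0.506.
Under exogeneity alone the bounds on PN are max{0,(p₁−p₀)/p₁} ≤ PN ≤ min{1,(1−p₀)/p₁}.
  lower = (p₁ − p₀)/p₁ = 0.246 / 0.752 ≈ 0.3271
  upper = min{1, (1 − p₀)/p₁} = 0.494 / 0.752 ≈ 0.6569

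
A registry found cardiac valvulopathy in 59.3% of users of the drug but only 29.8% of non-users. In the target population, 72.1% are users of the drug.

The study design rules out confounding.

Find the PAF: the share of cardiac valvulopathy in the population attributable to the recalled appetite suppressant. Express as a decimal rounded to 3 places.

PAF ≈ 0.416

p₁ = 0.593, p₀ = 0.298.
Overall risk P(Y=1) = π·p₁ + (1−π)·p₀ = 0.721×0.593 + 0.279×0.298 = 0.5107.
Under exogeneity, PAF = [P(Y=1) − p₀] / P(Y=1).
PAF = (0.5107 − 0.298) / 0.5107 ≈ 0.4165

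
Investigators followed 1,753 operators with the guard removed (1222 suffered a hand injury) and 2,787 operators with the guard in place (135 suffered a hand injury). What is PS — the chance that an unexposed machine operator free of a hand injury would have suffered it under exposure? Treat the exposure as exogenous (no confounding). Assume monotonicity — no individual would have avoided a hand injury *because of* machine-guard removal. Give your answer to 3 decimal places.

p₁ = P(outcome | exposed) = 1222/1753 = 0.69709
p₀ = P(outcome | unexposed) = 135/2787 = 0.048439
Under exogeneity and monotonicity, PS = (p₁ − p₀) / (1 − p₀).
PS = (0.69709 − 0.048439) / (1 − 0.048439) = 0.64865 / 0.95156 ≈ 0.6817

PS ≈ 0.682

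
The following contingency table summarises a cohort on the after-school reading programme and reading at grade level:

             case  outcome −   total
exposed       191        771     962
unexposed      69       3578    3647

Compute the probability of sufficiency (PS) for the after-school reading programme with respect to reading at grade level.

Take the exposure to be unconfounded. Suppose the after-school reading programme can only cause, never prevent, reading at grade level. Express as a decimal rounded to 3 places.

p₁ = P(outcome | exposed) = 191/962 = 0.19854
p₀ = P(outcome | unexposed) = 69/3647 = 0.01892
Under exogeneity and monotonicity, PS = (p₁ − p₀)/(1 − p₀).
PS = (0.19854 − 0.01892) / 0.98108 ≈ 0.1831

PS ≈ 0.183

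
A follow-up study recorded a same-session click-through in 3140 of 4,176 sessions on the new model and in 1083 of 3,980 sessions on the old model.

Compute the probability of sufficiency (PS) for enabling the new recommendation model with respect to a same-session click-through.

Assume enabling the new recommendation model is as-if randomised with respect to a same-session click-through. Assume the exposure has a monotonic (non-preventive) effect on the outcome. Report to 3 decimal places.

p₁ = P(outcome | exposed) = 3140/4176 = 0.75192
p₀ = P(outcome | unexposed) = 1083/3980 = 0.27211
Under exogeneity and monotonicity, PS = (p₁ − p₀) / (1 − p₀).
PS = (0.75192 − 0.27211) / (1 − 0.27211) = 0.47981 / 0.72789 ≈ 0.6592

PS ≈ 0.659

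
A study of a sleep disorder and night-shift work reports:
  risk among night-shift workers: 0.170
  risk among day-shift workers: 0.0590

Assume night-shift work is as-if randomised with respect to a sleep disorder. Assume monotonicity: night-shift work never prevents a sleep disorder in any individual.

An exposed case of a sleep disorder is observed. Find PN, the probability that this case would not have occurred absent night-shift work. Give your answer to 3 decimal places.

Let p₁ = 0.17, p₀ = 0.059.
Under exogeneity and monotonicity, PN = (p₁ − p₀) / p₁.
PN = (0.17 − 0.059) / 0.17 = 0.111 / 0.17 ≈ 0.6529

PN ≈ 0.653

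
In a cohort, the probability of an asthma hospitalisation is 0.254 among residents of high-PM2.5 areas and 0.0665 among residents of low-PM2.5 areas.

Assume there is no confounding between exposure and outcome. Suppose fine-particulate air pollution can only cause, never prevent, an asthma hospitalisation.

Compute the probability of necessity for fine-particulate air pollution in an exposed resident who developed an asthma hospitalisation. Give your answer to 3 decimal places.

Let p₁ = 0.254, p₀ = 0.0665.
Under exogeneity and monotonicity, PN = (p₁ − p₀) / p₁.
PN = (0.254 − 0.0665) / 0.254 = 0.1875 / 0.254 ≈ 0.7382

PN ≈ 0.738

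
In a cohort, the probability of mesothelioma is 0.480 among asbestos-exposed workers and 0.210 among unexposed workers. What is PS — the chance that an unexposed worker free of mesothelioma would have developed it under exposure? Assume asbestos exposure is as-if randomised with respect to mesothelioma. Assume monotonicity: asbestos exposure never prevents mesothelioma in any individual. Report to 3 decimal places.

Let p₁ = 0.48, p₀ = 0.21.
Under exogeneity and monotonicity, PS = (p₁ − p₀) / (1 − p₀).
PS = (0.48 − 0.21) / (1 − 0.21) = 0.27 / 0.79 ≈ 0.3418

PS ≈ 0.342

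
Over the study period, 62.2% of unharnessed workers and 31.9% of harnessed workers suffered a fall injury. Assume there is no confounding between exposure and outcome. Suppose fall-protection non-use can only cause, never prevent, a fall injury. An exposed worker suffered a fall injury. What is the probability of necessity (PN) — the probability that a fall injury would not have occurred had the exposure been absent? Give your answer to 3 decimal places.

p₁ = 0.622, p₀ = 0.319.
Under exogeneity and monotonicity, PN = (p₁ − p₀) / p₁.
PN = (0.622 − 0.319) / 0.622 = 0.303 / 0.622 ≈ 0.4871

PN ≈ 0.487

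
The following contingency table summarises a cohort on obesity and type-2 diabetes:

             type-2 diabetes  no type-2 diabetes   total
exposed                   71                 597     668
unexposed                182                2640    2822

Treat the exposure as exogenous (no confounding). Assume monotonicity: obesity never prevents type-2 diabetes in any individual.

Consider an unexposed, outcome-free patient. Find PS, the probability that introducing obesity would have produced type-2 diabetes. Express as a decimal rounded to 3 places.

PS ≈ 0.045

p₁ = P(outcome | exposed) = 71/668 = 0.10629
p₀ = P(outcome | unexposed) = 182/2822 = 0.064493
Under exogeneity and monotonicity, PS = (p₁ − p₀)/(1 − p₀).
PS = (0.10629 − 0.064493) / 0.93551 ≈ 0.0447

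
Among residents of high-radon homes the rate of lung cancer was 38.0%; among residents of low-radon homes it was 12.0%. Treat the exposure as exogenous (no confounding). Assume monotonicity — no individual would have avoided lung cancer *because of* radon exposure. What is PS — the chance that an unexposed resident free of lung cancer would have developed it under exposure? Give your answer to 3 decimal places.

PS ≈ 0.295

p₁ = 0.38, p₀ = 0.12.
Under exogeneity and monotonicity, PS = (p₁ − p₀) / (1 − p₀).
PS = (0.38 − 0.12) / (1 − 0.12) = 0.26 / 0.88 ≈ 0.2955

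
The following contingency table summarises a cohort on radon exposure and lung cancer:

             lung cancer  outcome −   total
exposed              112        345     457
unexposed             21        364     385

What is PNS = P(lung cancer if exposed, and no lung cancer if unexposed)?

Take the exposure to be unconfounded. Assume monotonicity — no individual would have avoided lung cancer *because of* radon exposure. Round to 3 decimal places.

p₁ = P(outcome | exposed) = 112/457 = 0.24508
p₀ = P(outcome | unexposed) = 21/385 = 0.054545
Under exogeneity and monotonicity, PNS = p₁ − p₀.
PNS = 0.24508 − 0.054545 = 0.19053

PNS ≈ 0.191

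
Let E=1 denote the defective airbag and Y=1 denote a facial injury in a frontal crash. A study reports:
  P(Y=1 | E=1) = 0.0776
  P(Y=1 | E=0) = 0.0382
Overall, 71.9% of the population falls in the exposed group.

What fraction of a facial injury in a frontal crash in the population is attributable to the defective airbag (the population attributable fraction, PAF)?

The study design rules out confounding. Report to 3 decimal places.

PAF ≈ 0.426

Let p₁ = 0.0776, p₀ = 0.0382.
Overall risk P(Y=1) = π·p₁ + (1−π)·p₀ = 0.719×0.0776 + 0.281×0.0382 = 0.066529.
Under exogeneity, PAF = [P(Y=1) − p₀] / P(Y=1).
PAF = (0.066529 − 0.0382) / 0.066529 ≈ 0.4258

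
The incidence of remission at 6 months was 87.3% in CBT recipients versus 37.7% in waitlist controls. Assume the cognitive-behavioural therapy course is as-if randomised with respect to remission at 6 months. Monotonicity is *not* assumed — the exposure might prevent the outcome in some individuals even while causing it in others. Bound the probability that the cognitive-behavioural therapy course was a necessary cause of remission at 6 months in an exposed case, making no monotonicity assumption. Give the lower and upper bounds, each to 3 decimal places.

p₁ = 0.873, p₀ = 0.377.
Under exogeneity alone the bounds on PN are max{0,(p₁−p₀)/p₁} ≤ PN ≤ min{1,(1−p₀)/p₁}.
  lower = (p₁ − p₀)/p₁ = 0.496 / 0.873 ≈ 0.5682
  upper = min{1, (1 − p₀)/p₁} = 0.623 / 0.873 ≈ 0.7136

0.568 ≤ PN ≤ 0.714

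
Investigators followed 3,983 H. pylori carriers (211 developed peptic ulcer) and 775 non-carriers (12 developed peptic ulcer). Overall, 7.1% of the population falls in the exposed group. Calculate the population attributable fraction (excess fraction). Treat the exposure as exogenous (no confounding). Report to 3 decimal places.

p₁ = P(outcome | exposed) = 211/3983 = 0.052975
p₀ = P(outcome | unexposed) = 12/775 = 0.015484
Overall risk P(Y=1) = π·p₁ + (1−π)·p₀ = 0.071×0.052975 + 0.929×0.015484 = 0.018146.
Under exogeneity, PAF = [P(Y=1) − p₀] / P(Y=1).
PAF = (0.018146 − 0.015484) / 0.018146 ≈ 0.1467

PAF ≈ 0.147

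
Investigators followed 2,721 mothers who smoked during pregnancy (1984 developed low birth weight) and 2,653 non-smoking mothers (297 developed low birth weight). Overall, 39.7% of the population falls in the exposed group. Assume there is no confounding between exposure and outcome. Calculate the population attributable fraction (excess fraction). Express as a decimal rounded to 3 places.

p₁ = P(outcome | exposed) = 1984/2721 = 0.72914
p₀ = P(outcome | unexposed) = 297/2653 = 0.11195
Overall risk P(Y=1) = π·p₁ + (1−π)·p₀ = 0.397×0.72914 + 0.603×0.11195 = 0.35698.
Under exogeneity, PAF = [P(Y=1) − p₀] / P(Y=1).
PAF = (0.35698 − 0.11195) / 0.35698 ≈ 0.6864

PAF ≈ 0.686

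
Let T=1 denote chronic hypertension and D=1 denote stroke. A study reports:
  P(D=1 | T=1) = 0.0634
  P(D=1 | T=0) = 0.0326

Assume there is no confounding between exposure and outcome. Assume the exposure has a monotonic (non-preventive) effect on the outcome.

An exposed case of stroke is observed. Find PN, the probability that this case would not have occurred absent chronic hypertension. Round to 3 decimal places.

PN ≈ 0.486

Let p₁ = 0.0634, p₀ = 0.0326.
Under exogeneity and monotonicity, PN = (p₁ − p₀) / p₁.
PN = (0.0634 − 0.0326) / 0.0634 = 0.0308 / 0.0634 ≈ 0.4858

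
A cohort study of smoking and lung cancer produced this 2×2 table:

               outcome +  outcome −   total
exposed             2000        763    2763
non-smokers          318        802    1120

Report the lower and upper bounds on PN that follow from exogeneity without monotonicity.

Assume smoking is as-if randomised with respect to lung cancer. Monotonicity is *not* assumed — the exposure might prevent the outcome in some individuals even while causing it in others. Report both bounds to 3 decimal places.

p₁ = P(outcome | exposed) = 2000/2763 = 0.72385
p₀ = P(outcome | unexposed) = 318/1120 = 0.28393
Under exogeneity alone the bounds on PN are max{0,(p₁−p₀)/p₁} ≤ PN ≤ min{1,(1−p₀)/p₁}.
  lower = (p₁ − p₀)/p₁ = 0.43992 / 0.72385 ≈ 0.6078
  upper = min{1, (1 − p₀)/p₁} = 0.71607 / 0.72385 ≈ 0.9893

0.608 ≤ PN ≤ 0.989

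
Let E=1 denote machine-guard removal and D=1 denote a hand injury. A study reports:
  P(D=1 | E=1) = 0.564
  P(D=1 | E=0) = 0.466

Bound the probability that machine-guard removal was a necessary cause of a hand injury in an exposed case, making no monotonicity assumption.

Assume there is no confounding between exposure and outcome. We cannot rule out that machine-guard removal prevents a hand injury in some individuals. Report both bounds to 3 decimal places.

0.174 ≤ PN ≤ 0.947

Let p₁ = 0.564, p₀ = 0.466.
Under exogeneity alone the bounds on PN are max{0,(p₁−p₀)/p₁} ≤ PN ≤ min{1,(1−p₀)/p₁}.
  lower = (p₁ − p₀)/p₁ = 0.098 / 0.564 ≈ 0.1738
  upper = min{1, (1 − p₀)/p₁} = 0.534 / 0.564 ≈ 0.9468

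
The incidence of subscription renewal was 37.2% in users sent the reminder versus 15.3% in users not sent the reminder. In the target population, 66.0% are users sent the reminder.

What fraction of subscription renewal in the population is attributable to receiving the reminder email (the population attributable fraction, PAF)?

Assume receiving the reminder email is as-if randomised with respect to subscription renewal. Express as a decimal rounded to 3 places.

p₁ = 0.372, p₀ = 0.153.
Overall risk P(Y=1) = π·p₁ + (1−π)·p₀ = 0.66×0.372 + 0.34×0.153 = 0.29754.
Under exogeneity, PAF = [P(Y=1) − p₀] / P(Y=1).
PAF = (0.29754 − 0.153) / 0.29754 ≈ 0.4858

PAF ≈ 0.486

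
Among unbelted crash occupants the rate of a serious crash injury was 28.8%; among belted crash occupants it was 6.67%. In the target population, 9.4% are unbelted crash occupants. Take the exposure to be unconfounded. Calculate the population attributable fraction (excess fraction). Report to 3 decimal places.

PAF ≈ 0.238

p₁ = 0.288, p₀ = 0.0667.
Overall risk P(Y=1) = π·p₁ + (1−π)·p₀ = 0.094×0.288 + 0.906×0.0667 = 0.087502.
Under exogeneity, PAF = [P(Y=1) − p₀] / P(Y=1).
PAF = (0.087502 − 0.0667) / 0.087502 ≈ 0.2377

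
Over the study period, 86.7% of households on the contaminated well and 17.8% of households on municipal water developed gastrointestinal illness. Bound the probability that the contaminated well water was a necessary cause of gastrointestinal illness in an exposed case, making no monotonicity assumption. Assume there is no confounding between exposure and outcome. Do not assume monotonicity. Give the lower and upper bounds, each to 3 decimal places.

0.795 ≤ PN ≤ 0.948

p₁ = 0.867, p₀ = 0.178.
Under exogeneity alone the bounds on PN are max{0,(p₁−p₀)/p₁} ≤ PN ≤ min{1,(1−p₀)/p₁}.
  lower = (p₁ − p₀)/p₁ = 0.689 / 0.867 ≈ 0.7947
  upper = min{1, (1 − p₀)/p₁} = 0.822 / 0.867 ≈ 0.9481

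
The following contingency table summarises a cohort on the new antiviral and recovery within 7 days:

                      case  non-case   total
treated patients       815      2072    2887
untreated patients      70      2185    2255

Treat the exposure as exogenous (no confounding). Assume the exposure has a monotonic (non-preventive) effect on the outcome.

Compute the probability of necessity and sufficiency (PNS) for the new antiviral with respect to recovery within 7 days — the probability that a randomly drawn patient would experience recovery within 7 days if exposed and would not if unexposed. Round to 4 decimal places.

PNS ≈ 0.2513

p₁ = P(outcome | exposed) = 815/2887 = 0.2823
p₀ = P(outcome | unexposed) = 70/2255 = 0.031042
Under exogeneity and monotonicity, PNS = p₁ − p₀.
PNS = 0.2823 − 0.031042 = 0.25126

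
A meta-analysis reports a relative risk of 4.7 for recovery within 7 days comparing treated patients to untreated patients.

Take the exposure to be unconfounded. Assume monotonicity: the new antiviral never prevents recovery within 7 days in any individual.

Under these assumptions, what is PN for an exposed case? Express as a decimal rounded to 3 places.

Under exogeneity and monotonicity, PN = (RR − 1) / RR = 1 − 1/RR.
PN = (4.7 − 1) / 4.7 = 3.7 / 4.7 ≈ 0.7872

PN ≈ 0.787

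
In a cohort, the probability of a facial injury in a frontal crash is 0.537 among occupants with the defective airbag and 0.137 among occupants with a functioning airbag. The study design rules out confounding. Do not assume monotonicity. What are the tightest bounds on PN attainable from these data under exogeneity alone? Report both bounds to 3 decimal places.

Let p₁ = 0.537, p₀ = 0.137.
Under exogeneity alone the bounds on PN are max{0,(p₁−p₀)/p₁} ≤ PN ≤ min{1,(1−p₀)/p₁}.
  lower = (p₁ − p₀)/p₁ = 0.4 / 0.537 ≈ 0.7449
  upper = min{1, (1 − p₀)/p₁} = 0.863 / 0.537 ≈ 1.6071 → capped at 1

0.745 ≤ PN ≤ 1.000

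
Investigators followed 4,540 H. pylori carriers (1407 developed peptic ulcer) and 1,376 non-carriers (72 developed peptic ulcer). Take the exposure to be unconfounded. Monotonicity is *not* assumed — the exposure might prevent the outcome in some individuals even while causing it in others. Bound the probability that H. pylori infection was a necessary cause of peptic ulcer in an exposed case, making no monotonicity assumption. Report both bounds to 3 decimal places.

p₁ = P(outcome | exposed) = 1407/4540 = 0.30991
p₀ = P(outcome | unexposed) = 72/1376 = 0.052326
Under exogeneity alone the bounds on PN are max{0,(p₁−p₀)/p₁} ≤ PN ≤ min{1,(1−p₀)/p₁}.
  lower = (p₁ − p₀)/p₁ = 0.25759 / 0.30991 ≈ 0.8312
  upper = min{1, (1 − p₀)/p₁} = 0.94767 / 0.30991 ≈ 3.0579 → capped at 1

0.831 ≤ PN ≤ 1.000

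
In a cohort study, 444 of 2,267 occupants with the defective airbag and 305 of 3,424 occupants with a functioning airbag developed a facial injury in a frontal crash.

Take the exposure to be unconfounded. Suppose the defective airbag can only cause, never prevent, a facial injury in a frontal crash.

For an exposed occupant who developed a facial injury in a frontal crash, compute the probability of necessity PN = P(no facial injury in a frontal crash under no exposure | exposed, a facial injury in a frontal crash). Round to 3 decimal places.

PN ≈ 0.545

p₁ = P(outcome | exposed) = 444/2267 = 0.19585
p₀ = P(outcome | unexposed) = 305/3424 = 0.089077
Under exogeneity and monotonicity, PN = (p₁ − p₀) / p₁.
PN = (0.19585 − 0.089077) / 0.19585 = 0.10678 / 0.19585 ≈ 0.5452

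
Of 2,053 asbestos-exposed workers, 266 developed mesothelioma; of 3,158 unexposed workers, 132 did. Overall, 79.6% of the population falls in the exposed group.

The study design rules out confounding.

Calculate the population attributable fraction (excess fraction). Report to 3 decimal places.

p₁ = P(outcome | exposed) = 266/2053 = 0.12957
p₀ = P(outcome | unexposed) = 132/3158 = 0.041799
Overall risk P(Y=1) = π·p₁ + (1−π)·p₀ = 0.796×0.12957 + 0.204×0.041799 = 0.11166.
Under exogeneity, PAF = [P(Y=1) − p₀] / P(Y=1).
PAF = (0.11166 − 0.041799) / 0.11166 ≈ 0.6257

PAF ≈ 0.626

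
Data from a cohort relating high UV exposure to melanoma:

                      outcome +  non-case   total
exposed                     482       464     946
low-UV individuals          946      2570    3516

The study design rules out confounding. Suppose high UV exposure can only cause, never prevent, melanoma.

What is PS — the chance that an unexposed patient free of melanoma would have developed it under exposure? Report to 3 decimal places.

p₁ = P(outcome | exposed) = 482/946 = 0.50951
p₀ = P(outcome | unexposed) = 946/3516 = 0.26906
Under exogeneity and monotonicity, PS = (p₁ − p₀) / (1 − p₀).
PS = (0.50951 − 0.26906) / (1 − 0.26906) = 0.24046 / 0.73094 ≈ 0.3290

PS ≈ 0.329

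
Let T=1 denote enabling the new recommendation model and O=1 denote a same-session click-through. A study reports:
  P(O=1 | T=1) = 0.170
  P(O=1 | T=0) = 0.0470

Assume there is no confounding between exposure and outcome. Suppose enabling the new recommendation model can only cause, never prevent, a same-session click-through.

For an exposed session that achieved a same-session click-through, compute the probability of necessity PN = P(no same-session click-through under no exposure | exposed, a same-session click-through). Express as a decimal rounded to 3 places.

PN ≈ 0.724

Let p₁ = 0.17, p₀ = 0.047.
Under exogeneity and monotonicity, PN = (p₁ − p₀) / p₁.
PN = (0.17 − 0.047) / 0.17 = 0.123 / 0.17 ≈ 0.7235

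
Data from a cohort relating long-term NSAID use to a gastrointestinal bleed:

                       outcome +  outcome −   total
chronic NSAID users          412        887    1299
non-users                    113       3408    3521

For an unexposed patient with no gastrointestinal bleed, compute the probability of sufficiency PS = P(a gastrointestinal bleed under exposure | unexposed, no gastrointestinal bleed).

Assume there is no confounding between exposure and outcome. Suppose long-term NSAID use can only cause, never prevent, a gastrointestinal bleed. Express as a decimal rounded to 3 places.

PS ≈ 0.295

p₁ = P(outcome | exposed) = 412/1299 = 0.31717
p₀ = P(outcome | unexposed) = 113/3521 = 0.032093
Under exogeneity and monotonicity, PS = (p₁ − p₀)/(1 − p₀).
PS = (0.31717 − 0.032093) / 0.96791 ≈ 0.2945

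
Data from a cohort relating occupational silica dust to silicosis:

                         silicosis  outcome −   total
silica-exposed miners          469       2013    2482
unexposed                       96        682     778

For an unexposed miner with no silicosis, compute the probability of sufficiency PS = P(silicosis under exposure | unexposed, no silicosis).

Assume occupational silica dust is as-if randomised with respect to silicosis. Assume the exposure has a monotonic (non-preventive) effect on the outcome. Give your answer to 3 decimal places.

PS ≈ 0.075

p₁ = P(outcome | exposed) = 469/2482 = 0.18896
p₀ = P(outcome | unexposed) = 96/778 = 0.12339
Under exogeneity and monotonicity, PS = (p₁ − p₀) / (1 − p₀).
PS = (0.18896 − 0.12339) / (1 − 0.12339) = 0.065567 / 0.87661 ≈ 0.0748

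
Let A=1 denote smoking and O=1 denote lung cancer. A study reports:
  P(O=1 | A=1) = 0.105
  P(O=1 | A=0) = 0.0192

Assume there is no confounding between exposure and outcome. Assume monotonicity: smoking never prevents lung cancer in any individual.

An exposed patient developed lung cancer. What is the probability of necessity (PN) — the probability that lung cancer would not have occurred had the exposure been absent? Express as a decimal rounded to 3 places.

Let p₁ = 0.105, p₀ = 0.0192.
Under exogeneity and monotonicity, PN = (p₁ − p₀) / p₁.
PN = (0.105 − 0.0192) / 0.105 = 0.0858 / 0.105 ≈ 0.8171

PN ≈ 0.817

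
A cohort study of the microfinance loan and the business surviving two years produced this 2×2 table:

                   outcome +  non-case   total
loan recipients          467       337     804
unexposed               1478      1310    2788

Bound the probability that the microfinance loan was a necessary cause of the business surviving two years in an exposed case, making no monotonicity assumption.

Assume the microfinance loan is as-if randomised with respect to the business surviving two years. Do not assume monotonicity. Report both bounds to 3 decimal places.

0.087 ≤ PN ≤ 0.809

p₁ = P(outcome | exposed) = 467/804 = 0.58085
p₀ = P(outcome | unexposed) = 1478/2788 = 0.53013
Under exogeneity alone the bounds on PN are max{0,(p₁−p₀)/p₁} ≤ PN ≤ min{1,(1−p₀)/p₁}.
  lower = (p₁ − p₀)/p₁ = 0.050717 / 0.58085 ≈ 0.0873
  upper = min{1, (1 − p₀)/p₁} = 0.46987 / 0.58085 ≈ 0.8089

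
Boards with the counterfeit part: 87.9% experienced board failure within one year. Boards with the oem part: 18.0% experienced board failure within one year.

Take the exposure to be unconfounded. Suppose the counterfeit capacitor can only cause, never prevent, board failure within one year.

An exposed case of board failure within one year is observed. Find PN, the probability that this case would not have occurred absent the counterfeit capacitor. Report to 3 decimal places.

PN ≈ 0.795

p₁ = 0.879, p₀ = 0.18.
Under exogeneity and monotonicity, PN = (p₁ − p₀) / p₁.
PN = (0.879 − 0.18) / 0.879 = 0.699 / 0.879 ≈ 0.7952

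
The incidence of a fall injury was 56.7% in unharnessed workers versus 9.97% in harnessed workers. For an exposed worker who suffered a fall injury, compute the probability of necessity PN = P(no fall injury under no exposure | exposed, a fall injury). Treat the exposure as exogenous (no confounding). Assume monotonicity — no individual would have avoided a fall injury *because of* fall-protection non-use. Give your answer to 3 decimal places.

PN ≈ 0.824

p₁ = 0.567, p₀ = 0.0997.
Under exogeneity and monotonicity, PN = (p₁ − p₀) / p₁.
PN = (0.567 − 0.0997) / 0.567 = 0.4673 / 0.567 ≈ 0.8242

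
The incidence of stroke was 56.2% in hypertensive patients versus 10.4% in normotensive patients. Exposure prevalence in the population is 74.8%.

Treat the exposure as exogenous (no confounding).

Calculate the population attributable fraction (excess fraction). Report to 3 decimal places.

p₁ = 0.562, p₀ = 0.104.
Overall risk P(Y=1) = π·p₁ + (1−π)·p₀ = 0.748×0.562 + 0.252×0.104 = 0.44658.
Under exogeneity, PAF = [P(Y=1) − p₀] / P(Y=1).
PAF = (0.44658 − 0.104) / 0.44658 ≈ 0.7671

PAF ≈ 0.767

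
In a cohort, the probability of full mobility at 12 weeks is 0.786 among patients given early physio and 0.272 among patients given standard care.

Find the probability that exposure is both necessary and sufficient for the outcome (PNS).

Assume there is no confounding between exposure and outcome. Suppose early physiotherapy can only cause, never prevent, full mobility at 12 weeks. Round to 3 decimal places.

Let p₁ = 0.786, p₀ = 0.272.
Under exogeneity and monotonicity, PNS = p₁ − p₀.
PNS = 0.786 − 0.272 = 0.514

PNS ≈ 0.514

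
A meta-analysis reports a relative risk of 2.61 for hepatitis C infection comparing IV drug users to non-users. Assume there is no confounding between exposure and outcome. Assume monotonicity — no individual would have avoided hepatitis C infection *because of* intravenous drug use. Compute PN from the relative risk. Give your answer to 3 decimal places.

PN ≈ 0.617

Under exogeneity and monotonicity, PN = (RR − 1) / RR = 1 − 1/RR.
PN = (2.61 − 1) / 2.61 = 1.61 / 2.61 ≈ 0.6169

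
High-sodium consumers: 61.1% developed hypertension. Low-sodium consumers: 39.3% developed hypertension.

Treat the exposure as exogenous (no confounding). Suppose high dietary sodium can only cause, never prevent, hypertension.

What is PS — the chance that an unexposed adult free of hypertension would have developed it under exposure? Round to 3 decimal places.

p₁ = 0.611, p₀ = 0.393.
Under exogeneity and monotonicity, PS = (p₁ − p₀) / (1 − p₀).
PS = (0.611 − 0.393) / (1 − 0.393) = 0.218 / 0.607 ≈ 0.3591

PS ≈ 0.359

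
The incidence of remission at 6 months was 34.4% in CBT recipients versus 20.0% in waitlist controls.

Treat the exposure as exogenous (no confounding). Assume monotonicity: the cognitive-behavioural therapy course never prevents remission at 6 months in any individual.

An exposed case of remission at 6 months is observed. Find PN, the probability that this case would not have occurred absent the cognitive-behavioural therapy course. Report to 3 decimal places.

p₁ = 0.344, p₀ = 0.2.
Under exogeneity and monotonicity, PN = (p₁ − p₀) / p₁.
PN = (0.344 − 0.2) / 0.344 = 0.144 / 0.344 ≈ 0.4186

PN ≈ 0.419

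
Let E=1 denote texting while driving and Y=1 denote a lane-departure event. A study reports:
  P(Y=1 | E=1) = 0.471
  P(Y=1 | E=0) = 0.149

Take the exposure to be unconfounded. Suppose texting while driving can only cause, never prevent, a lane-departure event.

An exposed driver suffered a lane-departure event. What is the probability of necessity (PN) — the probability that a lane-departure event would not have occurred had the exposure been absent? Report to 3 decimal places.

PN ≈ 0.684

Let p₁ = 0.471, p₀ = 0.149.
Under exogeneity and monotonicity, PN = (p₁ − p₀) / p₁.
PN = (0.471 − 0.149) / 0.471 = 0.322 / 0.471 ≈ 0.6837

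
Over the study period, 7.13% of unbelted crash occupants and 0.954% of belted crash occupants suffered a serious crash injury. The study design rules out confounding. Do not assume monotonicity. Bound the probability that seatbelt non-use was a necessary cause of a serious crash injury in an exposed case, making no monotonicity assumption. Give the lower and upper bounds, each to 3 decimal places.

p₁ = 0.0713, p₀ = 0.00954.
Under exogeneity alone the bounds on PN are max{0,(p₁−p₀)/p₁} ≤ PN ≤ min{1,(1−p₀)/p₁}.
  lower = (p₁ − p₀)/p₁ = 0.06176 / 0.0713 ≈ 0.8662
  upper = min{1, (1 − p₀)/p₁} = 0.99046 / 0.0713 ≈ 13.8914 → capped at 1

0.866 ≤ PN ≤ 1.000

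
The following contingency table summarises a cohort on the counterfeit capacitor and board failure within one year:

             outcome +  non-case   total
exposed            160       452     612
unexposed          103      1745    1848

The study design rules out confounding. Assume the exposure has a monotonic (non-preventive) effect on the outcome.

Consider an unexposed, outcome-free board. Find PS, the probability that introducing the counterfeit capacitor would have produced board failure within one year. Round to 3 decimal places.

p₁ = P(outcome | exposed) = 160/612 = 0.26144
p₀ = P(outcome | unexposed) = 103/1848 = 0.055736
Under exogeneity and monotonicity, PS = (p₁ − p₀)/(1 − p₀).
PS = (0.26144 − 0.055736) / 0.94426 ≈ 0.2178

PS ≈ 0.218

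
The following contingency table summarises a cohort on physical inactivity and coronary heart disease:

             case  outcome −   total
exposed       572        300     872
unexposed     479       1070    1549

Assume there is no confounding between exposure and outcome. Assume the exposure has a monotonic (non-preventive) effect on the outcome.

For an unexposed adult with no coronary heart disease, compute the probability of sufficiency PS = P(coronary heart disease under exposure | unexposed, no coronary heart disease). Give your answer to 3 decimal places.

p₁ = P(outcome | exposed) = 572/872 = 0.65596
p₀ = P(outcome | unexposed) = 479/1549 = 0.30923
Under exogeneity and monotonicity, PS = (p₁ − p₀)/(1 − p₀).
PS = (0.65596 − 0.30923) / 0.69077 ≈ 0.5020

PS ≈ 0.502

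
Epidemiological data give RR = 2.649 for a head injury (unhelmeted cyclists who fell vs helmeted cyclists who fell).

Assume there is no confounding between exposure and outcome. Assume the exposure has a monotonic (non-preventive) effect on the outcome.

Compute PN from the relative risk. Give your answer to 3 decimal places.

Under exogeneity and monotonicity, PN = (RR − 1) / RR = 1 − 1/RR.
PN = (2.649 − 1) / 2.649 = 1.649 / 2.649 ≈ 0.6225

PN ≈ 0.622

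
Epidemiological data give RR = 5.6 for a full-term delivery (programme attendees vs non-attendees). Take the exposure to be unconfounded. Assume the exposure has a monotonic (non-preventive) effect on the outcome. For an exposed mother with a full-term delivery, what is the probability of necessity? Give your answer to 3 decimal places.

PN ≈ 0.821

Under exogeneity and monotonicity, PN = (RR − 1) / RR = 1 − 1/RR.
PN = (5.6 − 1) / 5.6 = 4.6 / 5.6 ≈ 0.8214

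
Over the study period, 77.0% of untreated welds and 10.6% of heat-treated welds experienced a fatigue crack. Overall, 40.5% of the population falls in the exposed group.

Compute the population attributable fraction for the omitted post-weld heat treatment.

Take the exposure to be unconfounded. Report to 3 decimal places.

PAF ≈ 0.717

p₁ = 0.77, p₀ = 0.106.
Overall risk P(Y=1) = π·p₁ + (1−π)·p₀ = 0.405×0.77 + 0.595×0.106 = 0.37492.
Under exogeneity, PAF = [P(Y=1) − p₀] / P(Y=1).
PAF = (0.37492 − 0.106) / 0.37492 ≈ 0.7173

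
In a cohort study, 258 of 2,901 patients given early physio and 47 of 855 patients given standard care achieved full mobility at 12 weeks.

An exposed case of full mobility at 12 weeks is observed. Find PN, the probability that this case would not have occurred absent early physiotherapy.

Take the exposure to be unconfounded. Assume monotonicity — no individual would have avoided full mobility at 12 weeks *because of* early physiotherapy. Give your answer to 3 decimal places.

PN ≈ 0.382

p₁ = P(outcome | exposed) = 258/2901 = 0.088935
p₀ = P(outcome | unexposed) = 47/855 = 0.054971
Under exogeneity and monotonicity, PN = (p₁ − p₀) / p₁.
PN = (0.088935 − 0.054971) / 0.088935 = 0.033964 / 0.088935 ≈ 0.3819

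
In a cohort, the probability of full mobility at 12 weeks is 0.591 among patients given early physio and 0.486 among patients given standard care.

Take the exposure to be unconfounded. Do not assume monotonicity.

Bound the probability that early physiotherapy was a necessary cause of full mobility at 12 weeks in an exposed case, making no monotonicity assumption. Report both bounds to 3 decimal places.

0.178 ≤ PN ≤ 0.870

Let p₁ = 0.591, p₀ = 0.486.
Under exogeneity alone the bounds on PN are max{0,(p₁−p₀)/p₁} ≤ PN ≤ min{1,(1−p₀)/p₁}.
  lower = (p₁ − p₀)/p₁ = 0.105 / 0.591 ≈ 0.1777
  upper = min{1, (1 − p₀)/p₁} = 0.514 / 0.591 ≈ 0.8697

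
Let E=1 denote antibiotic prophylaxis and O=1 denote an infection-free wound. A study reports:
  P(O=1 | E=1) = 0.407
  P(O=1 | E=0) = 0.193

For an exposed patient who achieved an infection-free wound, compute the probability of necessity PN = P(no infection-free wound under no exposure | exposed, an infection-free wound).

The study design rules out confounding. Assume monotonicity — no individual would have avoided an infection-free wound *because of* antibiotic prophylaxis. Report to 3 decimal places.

PN ≈ 0.526

Let p₁ = 0.407, p₀ = 0.193.
Under exogeneity and monotonicity, PN = (p₁ − p₀) / p₁.
PN = (0.407 − 0.193) / 0.407 = 0.214 / 0.407 ≈ 0.5258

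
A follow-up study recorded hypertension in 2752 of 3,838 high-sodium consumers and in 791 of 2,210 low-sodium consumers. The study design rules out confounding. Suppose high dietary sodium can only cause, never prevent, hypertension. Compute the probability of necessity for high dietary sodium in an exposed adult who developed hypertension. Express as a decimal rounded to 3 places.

PN ≈ 0.501

p₁ = P(outcome | exposed) = 2752/3838 = 0.71704
p₀ = P(outcome | unexposed) = 791/2210 = 0.35792
Under exogeneity and monotonicity, PN = (p₁ − p₀) / p₁.
PN = (0.71704 − 0.35792) / 0.71704 = 0.35912 / 0.71704 ≈ 0.5008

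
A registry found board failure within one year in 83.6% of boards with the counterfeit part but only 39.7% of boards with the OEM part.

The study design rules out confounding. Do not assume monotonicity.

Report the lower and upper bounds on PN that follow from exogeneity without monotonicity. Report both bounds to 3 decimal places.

0.525 ≤ PN ≤ 0.721

p₁ = 0.836, p₀ = 0.397.
Under exogeneity alone the bounds on PN are max{0,(p₁−p₀)/p₁} ≤ PN ≤ min{1,(1−p₀)/p₁}.
  lower = (p₁ − p₀)/p₁ = 0.439 / 0.836 ≈ 0.5251
  upper = min{1, (1 − p₀)/p₁} = 0.603 / 0.836 ≈ 0.7213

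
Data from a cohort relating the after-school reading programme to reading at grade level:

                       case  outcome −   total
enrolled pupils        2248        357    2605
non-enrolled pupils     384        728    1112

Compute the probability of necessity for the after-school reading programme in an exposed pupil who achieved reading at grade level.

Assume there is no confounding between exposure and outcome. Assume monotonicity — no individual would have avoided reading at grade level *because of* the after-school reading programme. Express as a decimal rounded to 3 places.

p₁ = P(outcome | exposed) = 2248/2605 = 0.86296
p₀ = P(outcome | unexposed) = 384/1112 = 0.34532
Under exogeneity and monotonicity, PN = (p₁ − p₀)/p₁.
PN = (0.86296 − 0.34532) / 0.86296 ≈ 0.5998

PN ≈ 0.600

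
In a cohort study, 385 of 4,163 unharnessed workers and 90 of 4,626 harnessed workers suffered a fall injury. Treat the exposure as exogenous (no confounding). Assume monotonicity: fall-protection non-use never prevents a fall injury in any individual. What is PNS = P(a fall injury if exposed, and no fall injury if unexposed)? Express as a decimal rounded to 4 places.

PNS ≈ 0.0730

p₁ = P(outcome | exposed) = 385/4163 = 0.092481
p₀ = P(outcome | unexposed) = 90/4626 = 0.019455
Under exogeneity and monotonicity, PNS = p₁ − p₀.
PNS = 0.092481 − 0.019455 = 0.073026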